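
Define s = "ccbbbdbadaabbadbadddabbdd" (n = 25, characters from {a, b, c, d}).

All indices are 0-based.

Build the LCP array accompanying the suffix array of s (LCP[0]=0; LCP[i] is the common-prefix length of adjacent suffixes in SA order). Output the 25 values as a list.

[0, 1, 3, 1, 2, 2, 0, 3, 3, 1, 2, 2, 3, 1, 2, 0, 1, 0, 1, 2, 1, 4, 1, 2, 2]

rank | idx | suffix
   0 |   9 | aabbadbadddabbdd
   1 |  10 | abbadbadddabbdd
   2 |  20 | abbdd
   3 |   7 | adaabbadbadddabbdd
   4 |  13 | adbadddabbdd
   5 |  16 | adddabbdd
   6 |   6 | badaabbadbadddabbdd
   7 |  12 | badbadddabbdd
   8 |  15 | badddabbdd
   9 |  11 | bbadbadddabbdd
  10 |   2 | bbbdbadaabbadbadddabbdd
  11 |   3 | bbdbadaabbadbadddabbdd
  12 |  21 | bbdd
  13 |   4 | bdbadaabbadbadddabbdd
  14 |  22 | bdd
  15 |   1 | cbbbdbadaabbadbadddabbdd
  16 |   0 | ccbbbdbadaabbadbadddabbdd
  17 |  24 | d
  18 |   8 | daabbadbadddabbdd
  19 |  19 | dabbdd
  20 |   5 | dbadaabbadbadddabbdd
  21 |  14 | dbadddabbdd
  22 |  23 | dd
  23 |  18 | ddabbdd
  24 |  17 | dddabbdd

SA = [9, 10, 20, 7, 13, 16, 6, 12, 15, 11, 2, 3, 21, 4, 22, 1, 0, 24, 8, 19, 5, 14, 23, 18, 17]
rank  pair      lcp
   1  s[9:],s[10:]  1  'a'
   2  s[10:],s[20:]  3  'abb'
   3  s[20:],s[7:]  1  'a'
   4  s[7:],s[13:]  2  'ad'
   5  s[13:],s[16:]  2  'ad'
   6  s[16:],s[6:]  0  ''
   7  s[6:],s[12:]  3  'bad'
   8  s[12:],s[15:]  3  'bad'
   9  s[15:],s[11:]  1  'b'
  10  s[11:],s[2:]  2  'bb'
  11  s[2:],s[3:]  2  'bb'
  12  s[3:],s[21:]  3  'bbd'
  13  s[21:],s[4:]  1  'b'
  14  s[4:],s[22:]  2  'bd'
  15  s[22:],s[1:]  0  ''
  16  s[1:],s[0:]  1  'c'
  17  s[0:],s[24:]  0  ''
  18  s[24:],s[8:]  1  'd'
  19  s[8:],s[19:]  2  'da'
  20  s[19:],s[5:]  1  'd'
  21  s[5:],s[14:]  4  'dbad'
  22  s[14:],s[23:]  1  'd'
  23  s[23:],s[18:]  2  'dd'
  24  s[18:],s[17:]  2  'dd'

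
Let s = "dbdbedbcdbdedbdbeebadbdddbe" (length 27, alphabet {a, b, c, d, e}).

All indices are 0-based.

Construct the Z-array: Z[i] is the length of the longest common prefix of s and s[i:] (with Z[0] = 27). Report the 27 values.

Z[0]=27
i=1: i≥r, start 0; Z[1]=0
i=2: i≥r, start 0; Z[2]=2 extend→box=[2,4)
i=3: min(r-i=1, Z[1]=0)=0; Z[3]=0
i=4: i≥r, start 0; Z[4]=0
i=5: i≥r, start 0; Z[5]=2 extend→box=[5,7)
i=6: min(r-i=1, Z[1]=0)=0; Z[6]=0
i=7: i≥r, start 0; Z[7]=0
i=8: i≥r, start 0; Z[8]=3 extend→box=[8,11)
i=9: min(r-i=2, Z[1]=0)=0; Z[9]=0
i=10: min(r-i=1, Z[2]=2)=1; Z[10]=1
i=11: i≥r, start 0; Z[11]=0
i=12: i≥r, start 0; Z[12]=5 extend→box=[12,17)
i=13: min(r-i=4, Z[1]=0)=0; Z[13]=0
i=14: min(r-i=3, Z[2]=2)=2; Z[14]=2
i=15: min(r-i=2, Z[3]=0)=0; Z[15]=0
i=16: min(r-i=1, Z[4]=0)=0; Z[16]=0
i=17: i≥r, start 0; Z[17]=0
i=18: i≥r, start 0; Z[18]=0
i=19: i≥r, start 0; Z[19]=0
i=20: i≥r, start 0; Z[20]=3 extend→box=[20,23)
i=21: min(r-i=2, Z[1]=0)=0; Z[21]=0
i=22: min(r-i=1, Z[2]=2)=1; Z[22]=1
i=23: i≥r, start 0; Z[23]=1 extend→box=[23,24)
i=24: i≥r, start 0; Z[24]=2 extend→box=[24,26)
i=25: min(r-i=1, Z[1]=0)=0; Z[25]=0
i=26: i≥r, start 0; Z[26]=0

[27, 0, 2, 0, 0, 2, 0, 0, 3, 0, 1, 0, 5, 0, 2, 0, 0, 0, 0, 0, 3, 0, 1, 1, 2, 0, 0]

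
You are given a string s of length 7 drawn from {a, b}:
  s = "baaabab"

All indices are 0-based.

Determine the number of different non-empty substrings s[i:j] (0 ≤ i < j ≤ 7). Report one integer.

rank | idx | suffix
   0 |   1 | aaabab
   1 |   2 | aabab
   2 |   5 | ab
   3 |   3 | abab
   4 |   6 | b
   5 |   0 | baaabab
   6 |   4 | bab

SA = [1, 2, 5, 3, 6, 0, 4]
rank  pair      lcp
   1  s[1:],s[2:]  2  'aa'
   2  s[2:],s[5:]  1  'a'
   3  s[5:],s[3:]  2  'ab'
   4  s[3:],s[6:]  0  ''
   5  s[6:],s[0:]  1  'b'
   6  s[0:],s[4:]  2  'ba'

n(n+1)/2 = 7·8/2 = 28
Σ LCP = 0 + 2 + 1 + 2 + 0 + 1 + 2 = 8
distinct = 28 − 8 = 20

20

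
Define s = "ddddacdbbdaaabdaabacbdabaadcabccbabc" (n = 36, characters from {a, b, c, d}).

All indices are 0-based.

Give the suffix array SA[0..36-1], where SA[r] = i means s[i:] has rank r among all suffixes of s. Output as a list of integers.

[10, 15, 11, 24, 22, 16, 33, 28, 12, 18, 4, 25, 23, 32, 17, 7, 34, 29, 8, 13, 20, 35, 27, 31, 19, 30, 5, 9, 14, 21, 3, 6, 26, 2, 1, 0]

rank→(start, suffix):
  0 → (10, 'aaabdaabacbdabaadcabccbabc')
  1 → (15, 'aabacbdabaadcabccbabc')
  2 → (11, 'aabdaabacbdabaadcabccbabc')
  3 → (24, 'aadcabccbabc')
  4 → (22, 'abaadcabccbabc')
  5 → (16, 'abacbdabaadcabccbabc')
  6 → (33, 'abc')
  7 → (28, 'abccbabc')
  8 → (12, 'abdaabacbdabaadcabccbabc')
  9 → (18, 'acbdabaadcabccbabc')
  10 → (4, 'acdbbdaaabdaabacbdabaadcabccbabc')
  11 → (25, 'adcabccbabc')
  12 → (23, 'baadcabccbabc')
  13 → (32, 'babc')
  14 → (17, 'bacbdabaadcabccbabc')
  15 → (7, 'bbdaaabdaabacbdabaadcabccbabc')
  16 → (34, 'bc')
  17 → (29, 'bccbabc')
  18 → (8, 'bdaaabdaabacbdabaadcabccbabc')
  19 → (13, 'bdaabacbdabaadcabccbabc')
  20 → (20, 'bdabaadcabccbabc')
  21 → (35, 'c')
  22 → (27, 'cabccbabc')
  23 → (31, 'cbabc')
  24 → (19, 'cbdabaadcabccbabc')
  25 → (30, 'ccbabc')
  26 → (5, 'cdbbdaaabdaabacbdabaadcabccbabc')
  27 → (9, 'daaabdaabacbdabaadcabccbabc')
  28 → (14, 'daabacbdabaadcabccbabc')
  29 → (21, 'dabaadcabccbabc')
  30 → (3, 'dacdbbdaaabdaabacbdabaadcabccbabc')
  31 → (6, 'dbbdaaabdaabacbdabaadcabccbabc')
  32 → (26, 'dcabccbabc')
  33 → (2, 'ddacdbbdaaabdaabacbdabaadcabccbabc')
  34 → (1, 'dddacdbbdaaabdaabacbdabaadcabccbabc')
  35 → (0, 'ddddacdbbdaaabdaabacbdabaadcabccbabc')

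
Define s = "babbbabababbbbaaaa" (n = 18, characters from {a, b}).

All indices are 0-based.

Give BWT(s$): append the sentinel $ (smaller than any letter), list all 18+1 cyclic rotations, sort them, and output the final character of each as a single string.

rank  rotation             last
    0  $babbbabababbbbaaaa  a
    1  a$babbbabababbbbaaa  a
    2  aa$babbbabababbbbaa  a
    3  aaa$babbbabababbbba  a
    4  aaaa$babbbabababbbb  b
    5  abababbbbaaaa$babbb  b
    6  ababbbbaaaa$babbbab  b
    7  abbbabababbbbaaaa$b  b
    8  abbbbaaaa$babbbabab  b
    9  baaaa$babbbabababbb  b
   10  babababbbbaaaa$babb  b
   11  bababbbbaaaa$babbba  a
   12  babbbabababbbbaaaa$  $
   13  babbbbaaaa$babbbaba  a
   14  bbaaaa$babbbabababb  b
   15  bbabababbbbaaaa$bab  b
   16  bbbaaaa$babbbababab  b
   17  bbbabababbbbaaaa$ba  a
   18  bbbbaaaa$babbbababa  a

aaaabbbbbbba$abbbaa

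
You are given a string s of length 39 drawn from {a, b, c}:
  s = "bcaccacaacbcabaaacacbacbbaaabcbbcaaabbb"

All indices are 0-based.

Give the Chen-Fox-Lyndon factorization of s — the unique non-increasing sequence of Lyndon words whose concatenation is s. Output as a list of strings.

["bc", "acc", "ac", "aacbcab", "aaacacbacbb", "aaabcbbc", "aaabbb"]

emit factor 1: 'bc' (i=0, period=2)
emit factor 2: 'acc' (i=2, period=3)
emit factor 3: 'ac' (i=5, period=2)
emit factor 4: 'aacbcab' (i=7, period=7)
emit factor 5: 'aaacacbacbb' (i=14, period=11)
emit factor 6: 'aaabcbbc' (i=25, period=8)
emit factor 7: 'aaabbb' (i=33, period=6)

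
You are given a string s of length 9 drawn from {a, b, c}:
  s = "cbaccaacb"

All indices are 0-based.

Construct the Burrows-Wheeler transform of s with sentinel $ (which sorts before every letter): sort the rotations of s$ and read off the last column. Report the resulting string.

bcabccca$a

rank  rotation    last
    0  $cbaccaacb  b
    1  aacb$cbacc  c
    2  acb$cbacca  a
    3  accaacb$cb  b
    4  b$cbaccaac  c
    5  baccaacb$c  c
    6  caacb$cbac  c
    7  cb$cbaccaa  a
    8  cbaccaacb$  $
    9  ccaacb$cba  a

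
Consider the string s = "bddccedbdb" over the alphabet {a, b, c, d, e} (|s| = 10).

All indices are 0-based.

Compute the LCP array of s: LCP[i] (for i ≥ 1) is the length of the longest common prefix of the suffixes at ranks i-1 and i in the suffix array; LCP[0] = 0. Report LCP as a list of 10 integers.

rank→(start, suffix):
  0 → (9, 'b')
  1 → (7, 'bdb')
  2 → (0, 'bddccedbdb')
  3 → (3, 'ccedbdb')
  4 → (4, 'cedbdb')
  5 → (8, 'db')
  6 → (6, 'dbdb')
  7 → (2, 'dccedbdb')
  8 → (1, 'ddccedbdb')
  9 → (5, 'edbdb')

SA = [9, 7, 0, 3, 4, 8, 6, 2, 1, 5]
[i] adj suffixes → lcp
  [1] 9/7 → 1 ('b')
  [2] 7/0 → 2 ('bd')
  [3] 0/3 → 0 ('')
  [4] 3/4 → 1 ('c')
  [5] 4/8 → 0 ('')
  [6] 8/6 → 2 ('db')
  [7] 6/2 → 1 ('d')
  [8] 2/1 → 1 ('d')
  [9] 1/5 → 0 ('')

[0, 1, 2, 0, 1, 0, 2, 1, 1, 0]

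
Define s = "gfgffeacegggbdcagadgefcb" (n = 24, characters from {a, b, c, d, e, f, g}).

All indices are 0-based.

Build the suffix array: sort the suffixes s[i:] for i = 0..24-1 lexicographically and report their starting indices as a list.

[6, 17, 15, 23, 12, 14, 22, 7, 13, 18, 5, 20, 8, 21, 4, 3, 1, 16, 11, 19, 2, 0, 10, 9]

sorted suffixes:
  #0 SA[0]=6  'acegggbdcagadgefcb'
  #1 SA[1]=17  'adgefcb'
  #2 SA[2]=15  'agadgefcb'
  #3 SA[3]=23  'b'
  #4 SA[4]=12  'bdcagadgefcb'
  #5 SA[5]=14  'cagadgefcb'
  #6 SA[6]=22  'cb'
  #7 SA[7]=7  'cegggbdcagadgefcb'
  #8 SA[8]=13  'dcagadgefcb'
  #9 SA[9]=18  'dgefcb'
  #10 SA[10]=5  'eacegggbdcagadgefcb'
  #11 SA[11]=20  'efcb'
  #12 SA[12]=8  'egggbdcagadgefcb'
  #13 SA[13]=21  'fcb'
  #14 SA[14]=4  'feacegggbdcagadgefcb'
  #15 SA[15]=3  'ffeacegggbdcagadgefcb'
  #16 SA[16]=1  'fgffeacegggbdcagadgefcb'
  #17 SA[17]=16  'gadgefcb'
  #18 SA[18]=11  'gbdcagadgefcb'
  #19 SA[19]=19  'gefcb'
  #20 SA[20]=2  'gffeacegggbdcagadgefcb'
  #21 SA[21]=0  'gfgffeacegggbdcagadgefcb'
  #22 SA[22]=10  'ggbdcagadgefcb'
  #23 SA[23]=9  'gggbdcagadgefcb'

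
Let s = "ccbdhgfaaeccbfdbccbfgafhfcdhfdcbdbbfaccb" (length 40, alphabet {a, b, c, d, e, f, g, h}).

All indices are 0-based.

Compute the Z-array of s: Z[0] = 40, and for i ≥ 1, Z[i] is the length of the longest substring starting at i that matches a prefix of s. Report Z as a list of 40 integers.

[40, 1, 0, 0, 0, 0, 0, 0, 0, 0, 3, 1, 0, 0, 0, 0, 3, 1, 0, 0, 0, 0, 0, 0, 0, 1, 0, 0, 0, 0, 1, 0, 0, 0, 0, 0, 0, 3, 1, 0]

Z[0]=40
i=1: outside box; Z[1]=1 grow→box=[1,2)
i=2: outside box; Z[2]=0
i=3: outside box; Z[3]=0
i=4: outside box; Z[4]=0
i=5: outside box; Z[5]=0
i=6: outside box; Z[6]=0
i=7: outside box; Z[7]=0
i=8: outside box; Z[8]=0
i=9: outside box; Z[9]=0
i=10: outside box; Z[10]=3 grow→box=[10,13)
i=11: min(r-i=2, Z[1]=1)=1; Z[11]=1
i=12: min(r-i=1, Z[2]=0)=0; Z[12]=0
i=13: outside box; Z[13]=0
i=14: outside box; Z[14]=0
i=15: outside box; Z[15]=0
i=16: outside box; Z[16]=3 grow→box=[16,19)
i=17: min(r-i=2, Z[1]=1)=1; Z[17]=1
i=18: min(r-i=1, Z[2]=0)=0; Z[18]=0
i=19: outside box; Z[19]=0
i=20: outside box; Z[20]=0
i=21: outside box; Z[21]=0
i=22: outside box; Z[22]=0
i=23: outside box; Z[23]=0
i=24: outside box; Z[24]=0
i=25: outside box; Z[25]=1 grow→box=[25,26)
i=26: outside box; Z[26]=0
i=27: outside box; Z[27]=0
i=28: outside box; Z[28]=0
i=29: outside box; Z[29]=0
i=30: outside box; Z[30]=1 grow→box=[30,31)
i=31: outside box; Z[31]=0
i=32: outside box; Z[32]=0
i=33: outside box; Z[33]=0
i=34: outside box; Z[34]=0
i=35: outside box; Z[35]=0
i=36: outside box; Z[36]=0
i=37: outside box; Z[37]=3 grow→box=[37,40)
i=38: min(r-i=2, Z[1]=1)=1; Z[38]=1
i=39: min(r-i=1, Z[2]=0)=0; Z[39]=0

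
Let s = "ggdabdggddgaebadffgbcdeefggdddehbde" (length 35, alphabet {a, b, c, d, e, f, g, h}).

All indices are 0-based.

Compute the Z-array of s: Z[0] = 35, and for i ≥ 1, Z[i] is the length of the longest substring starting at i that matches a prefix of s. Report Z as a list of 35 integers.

Z[0]=35
i=1: outside box; Z[1]=1 extend→box=[1,2)
i=2: outside box; Z[2]=0
i=3: outside box; Z[3]=0
i=4: outside box; Z[4]=0
i=5: outside box; Z[5]=0
i=6: outside box; Z[6]=3 extend→box=[6,9)
i=7: min(r-i=2, Z[1]=1)=1; Z[7]=1
i=8: min(r-i=1, Z[2]=0)=0; Z[8]=0
i=9: outside box; Z[9]=0
i=10: outside box; Z[10]=1 extend→box=[10,11)
i=11: outside box; Z[11]=0
i=12: outside box; Z[12]=0
i=13: outside box; Z[13]=0
i=14: outside box; Z[14]=0
i=15: outside box; Z[15]=0
i=16: outside box; Z[16]=0
i=17: outside box; Z[17]=0
i=18: outside box; Z[18]=1 extend→box=[18,19)
i=19: outside box; Z[19]=0
i=20: outside box; Z[20]=0
i=21: outside box; Z[21]=0
i=22: outside box; Z[22]=0
i=23: outside box; Z[23]=0
i=24: outside box; Z[24]=0
i=25: outside box; Z[25]=3 extend→box=[25,28)
i=26: min(r-i=2, Z[1]=1)=1; Z[26]=1
i=27: min(r-i=1, Z[2]=0)=0; Z[27]=0
i=28: outside box; Z[28]=0
i=29: outside box; Z[29]=0
i=30: outside box; Z[30]=0
i=31: outside box; Z[31]=0
i=32: outside box; Z[32]=0
i=33: outside box; Z[33]=0
i=34: outside box; Z[34]=0

[35, 1, 0, 0, 0, 0, 3, 1, 0, 0, 1, 0, 0, 0, 0, 0, 0, 0, 1, 0, 0, 0, 0, 0, 0, 3, 1, 0, 0, 0, 0, 0, 0, 0, 0]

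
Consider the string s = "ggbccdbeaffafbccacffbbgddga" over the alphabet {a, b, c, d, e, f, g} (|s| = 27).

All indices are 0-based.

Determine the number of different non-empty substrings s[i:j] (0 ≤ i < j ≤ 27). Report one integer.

rank→(start, suffix):
  0 → (26, 'a')
  1 → (16, 'acffbbgddga')
  2 → (11, 'afbccacffbbgddga')
  3 → (8, 'affafbccacffbbgddga')
  4 → (20, 'bbgddga')
  5 → (13, 'bccacffbbgddga')
  6 → (2, 'bccdbeaffafbccacffbbgddga')
  7 → (6, 'beaffafbccacffbbgddga')
  8 → (21, 'bgddga')
  9 → (15, 'cacffbbgddga')
  10 → (14, 'ccacffbbgddga')
  11 → (3, 'ccdbeaffafbccacffbbgddga')
  12 → (4, 'cdbeaffafbccacffbbgddga')
  13 → (17, 'cffbbgddga')
  14 → (5, 'dbeaffafbccacffbbgddga')
  15 → (23, 'ddga')
  16 → (24, 'dga')
  17 → (7, 'eaffafbccacffbbgddga')
  18 → (10, 'fafbccacffbbgddga')
  19 → (19, 'fbbgddga')
  20 → (12, 'fbccacffbbgddga')
  21 → (9, 'ffafbccacffbbgddga')
  22 → (18, 'ffbbgddga')
  23 → (25, 'ga')
  24 → (1, 'gbccdbeaffafbccacffbbgddga')
  25 → (22, 'gddga')
  26 → (0, 'ggbccdbeaffafbccacffbbgddga')

SA = [26, 16, 11, 8, 20, 13, 2, 6, 21, 15, 14, 3, 4, 17, 5, 23, 24, 7, 10, 19, 12, 9, 18, 25, 1, 22, 0]
[i] adj suffixes → lcp
  [1] 26/16 → 1 ('a')
  [2] 16/11 → 1 ('a')
  [3] 11/8 → 2 ('af')
  [4] 8/20 → 0 ('')
  [5] 20/13 → 1 ('b')
  [6] 13/2 → 3 ('bcc')
  [7] 2/6 → 1 ('b')
  [8] 6/21 → 1 ('b')
  [9] 21/15 → 0 ('')
  [10] 15/14 → 1 ('c')
  [11] 14/3 → 2 ('cc')
  [12] 3/4 → 1 ('c')
  [13] 4/17 → 1 ('c')
  [14] 17/5 → 0 ('')
  [15] 5/23 → 1 ('d')
  [16] 23/24 → 1 ('d')
  [17] 24/7 → 0 ('')
  [18] 7/10 → 0 ('')
  [19] 10/19 → 1 ('f')
  [20] 19/12 → 2 ('fb')
  [21] 12/9 → 1 ('f')
  [22] 9/18 → 2 ('ff')
  [23] 18/25 → 0 ('')
  [24] 25/1 → 1 ('g')
  [25] 1/22 → 1 ('g')
  [26] 22/0 → 1 ('g')

n(n+1)/2 = 27·28/2 = 378
Σ LCP = 0 + 1 + 1 + 2 + 0 + 1 + 3 + 1 + 1 + 0 + 1 + 2 + 1 + 1 + 0 + 1 + 1 + 0 + 0 + 1 + 2 + 1 + 2 + 0 + 1 + 1 + 1 = 26
distinct = 378 − 26 = 352

352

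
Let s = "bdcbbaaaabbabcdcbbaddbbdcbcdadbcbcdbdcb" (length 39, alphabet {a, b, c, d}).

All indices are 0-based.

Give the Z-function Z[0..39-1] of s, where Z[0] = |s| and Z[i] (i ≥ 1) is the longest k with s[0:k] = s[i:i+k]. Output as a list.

[39, 0, 0, 1, 1, 0, 0, 0, 0, 1, 1, 0, 1, 0, 0, 0, 1, 1, 0, 0, 0, 1, 4, 0, 0, 1, 0, 0, 0, 0, 1, 0, 1, 0, 0, 4, 0, 0, 1]

Z[0]=39
i=1: outside box; Z[1]=0
i=2: outside box; Z[2]=0
i=3: outside box; Z[3]=1 extend→box=[3,4)
i=4: outside box; Z[4]=1 extend→box=[4,5)
i=5: outside box; Z[5]=0
i=6: outside box; Z[6]=0
i=7: outside box; Z[7]=0
i=8: outside box; Z[8]=0
i=9: outside box; Z[9]=1 extend→box=[9,10)
i=10: outside box; Z[10]=1 extend→box=[10,11)
i=11: outside box; Z[11]=0
i=12: outside box; Z[12]=1 extend→box=[12,13)
i=13: outside box; Z[13]=0
i=14: outside box; Z[14]=0
i=15: outside box; Z[15]=0
i=16: outside box; Z[16]=1 extend→box=[16,17)
i=17: outside box; Z[17]=1 extend→box=[17,18)
i=18: outside box; Z[18]=0
i=19: outside box; Z[19]=0
i=20: outside box; Z[20]=0
i=21: outside box; Z[21]=1 extend→box=[21,22)
i=22: outside box; Z[22]=4 extend→box=[22,26)
i=23: min(r-i=3, Z[1]=0)=0; Z[23]=0
i=24: min(r-i=2, Z[2]=0)=0; Z[24]=0
i=25: min(r-i=1, Z[3]=1)=1; Z[25]=1
i=26: outside box; Z[26]=0
i=27: outside box; Z[27]=0
i=28: outside box; Z[28]=0
i=29: outside box; Z[29]=0
i=30: outside box; Z[30]=1 extend→box=[30,31)
i=31: outside box; Z[31]=0
i=32: outside box; Z[32]=1 extend→box=[32,33)
i=33: outside box; Z[33]=0
i=34: outside box; Z[34]=0
i=35: outside box; Z[35]=4 extend→box=[35,39)
i=36: min(r-i=3, Z[1]=0)=0; Z[36]=0
i=37: min(r-i=2, Z[2]=0)=0; Z[37]=0
i=38: min(r-i=1, Z[3]=1)=1; Z[38]=1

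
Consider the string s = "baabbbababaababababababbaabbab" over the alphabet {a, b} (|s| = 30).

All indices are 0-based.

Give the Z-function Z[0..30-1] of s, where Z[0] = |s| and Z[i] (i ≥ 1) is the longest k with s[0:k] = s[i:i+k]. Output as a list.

Z[0]=30
i=1: fresh scan; Z[1]=0
i=2: fresh scan; Z[2]=0
i=3: fresh scan; Z[3]=1 scan→box=[3,4)
i=4: fresh scan; Z[4]=1 scan→box=[4,5)
i=5: fresh scan; Z[5]=2 scan→box=[5,7)
i=6: min(r-i=1, Z[1]=0)=0; Z[6]=0
i=7: fresh scan; Z[7]=2 scan→box=[7,9)
i=8: min(r-i=1, Z[1]=0)=0; Z[8]=0
i=9: fresh scan; Z[9]=4 scan→box=[9,13)
i=10: min(r-i=3, Z[1]=0)=0; Z[10]=0
i=11: min(r-i=2, Z[2]=0)=0; Z[11]=0
i=12: min(r-i=1, Z[3]=1)=1; Z[12]=2 scan→box=[12,14)
i=13: min(r-i=1, Z[1]=0)=0; Z[13]=0
i=14: fresh scan; Z[14]=2 scan→box=[14,16)
i=15: min(r-i=1, Z[1]=0)=0; Z[15]=0
i=16: fresh scan; Z[16]=2 scan→box=[16,18)
i=17: min(r-i=1, Z[1]=0)=0; Z[17]=0
i=18: fresh scan; Z[18]=2 scan→box=[18,20)
i=19: min(r-i=1, Z[1]=0)=0; Z[19]=0
i=20: fresh scan; Z[20]=2 scan→box=[20,22)
i=21: min(r-i=1, Z[1]=0)=0; Z[21]=0
i=22: fresh scan; Z[22]=1 scan→box=[22,23)
i=23: fresh scan; Z[23]=5 scan→box=[23,28)
i=24: min(r-i=4, Z[1]=0)=0; Z[24]=0
i=25: min(r-i=3, Z[2]=0)=0; Z[25]=0
i=26: min(r-i=2, Z[3]=1)=1; Z[26]=1
i=27: min(r-i=1, Z[4]=1)=1; Z[27]=2 scan→box=[27,29)
i=28: min(r-i=1, Z[1]=0)=0; Z[28]=0
i=29: fresh scan; Z[29]=1 scan→box=[29,30)

[30, 0, 0, 1, 1, 2, 0, 2, 0, 4, 0, 0, 2, 0, 2, 0, 2, 0, 2, 0, 2, 0, 1, 5, 0, 0, 1, 2, 0, 1]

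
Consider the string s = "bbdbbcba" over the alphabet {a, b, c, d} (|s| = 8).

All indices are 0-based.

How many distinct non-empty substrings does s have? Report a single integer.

rank→(start, suffix):
  0 → (7, 'a')
  1 → (6, 'ba')
  2 → (3, 'bbcba')
  3 → (0, 'bbdbbcba')
  4 → (4, 'bcba')
  5 → (1, 'bdbbcba')
  6 → (5, 'cba')
  7 → (2, 'dbbcba')

SA = [7, 6, 3, 0, 4, 1, 5, 2]
rank  pair      lcp
   1  s[7:],s[6:]  0  ''
   2  s[6:],s[3:]  1  'b'
   3  s[3:],s[0:]  2  'bb'
   4  s[0:],s[4:]  1  'b'
   5  s[4:],s[1:]  1  'b'
   6  s[1:],s[5:]  0  ''
   7  s[5:],s[2:]  0  ''

n(n+1)/2 = 8·9/2 = 36
Σ LCP = 0 + 0 + 1 + 2 + 1 + 1 + 0 + 0 = 5
distinct = 36 − 5 = 31

31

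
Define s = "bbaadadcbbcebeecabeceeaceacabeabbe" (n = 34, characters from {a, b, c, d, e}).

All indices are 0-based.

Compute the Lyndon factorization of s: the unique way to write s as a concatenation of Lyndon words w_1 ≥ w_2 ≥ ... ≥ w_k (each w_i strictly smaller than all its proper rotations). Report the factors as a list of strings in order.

emit factor 1: 'b' (i=0, period=1)
emit factor 2: 'b' (i=1, period=1)
emit factor 3: 'aadadcbbcebeecabeceeaceacabeabbe' (i=2, period=32)

["b", "b", "aadadcbbcebeecabeceeaceacabeabbe"]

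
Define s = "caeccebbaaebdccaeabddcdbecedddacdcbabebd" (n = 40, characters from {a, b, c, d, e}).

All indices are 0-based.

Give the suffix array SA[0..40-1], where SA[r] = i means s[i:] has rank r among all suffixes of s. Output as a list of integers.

[8, 17, 35, 30, 15, 9, 1, 7, 34, 6, 38, 11, 18, 36, 23, 14, 0, 33, 13, 3, 21, 31, 4, 25, 39, 29, 22, 32, 12, 20, 28, 19, 27, 16, 5, 37, 10, 2, 24, 26]

sorted suffixes:
  #0 SA[0]=8  'aaebdccaeabddcdbecedddacdcbabebd'
  #1 SA[1]=17  'abddcdbecedddacdcbabebd'
  #2 SA[2]=35  'abebd'
  #3 SA[3]=30  'acdcbabebd'
  #4 SA[4]=15  'aeabddcdbecedddacdcbabebd'
  #5 SA[5]=9  'aebdccaeabddcdbecedddacdcbabebd'
  #6 SA[6]=1  'aeccebbaaebdccaeabddcdbecedddacdcbabebd'
  #7 SA[7]=7  'baaebdccaeabddcdbecedddacdcbabebd'
  #8 SA[8]=34  'babebd'
  #9 SA[9]=6  'bbaaebdccaeabddcdbecedddacdcbabebd'
  #10 SA[10]=38  'bd'
  #11 SA[11]=11  'bdccaeabddcdbecedddacdcbabebd'
  #12 SA[12]=18  'bddcdbecedddacdcbabebd'
  #13 SA[13]=36  'bebd'
  #14 SA[14]=23  'becedddacdcbabebd'
  #15 SA[15]=14  'caeabddcdbecedddacdcbabebd'
  #16 SA[16]=0  'caeccebbaaebdccaeabddcdbecedddacdcbabebd'
  #17 SA[17]=33  'cbabebd'
  #18 SA[18]=13  'ccaeabddcdbecedddacdcbabebd'
  #19 SA[19]=3  'ccebbaaebdccaeabddcdbecedddacdcbabebd'
  #20 SA[20]=21  'cdbecedddacdcbabebd'
  #21 SA[21]=31  'cdcbabebd'
  #22 SA[22]=4  'cebbaaebdccaeabddcdbecedddacdcbabebd'
  #23 SA[23]=25  'cedddacdcbabebd'
  #24 SA[24]=39  'd'
  #25 SA[25]=29  'dacdcbabebd'
  #26 SA[26]=22  'dbecedddacdcbabebd'
  #27 SA[27]=32  'dcbabebd'
  #28 SA[28]=12  'dccaeabddcdbecedddacdcbabebd'
  #29 SA[29]=20  'dcdbecedddacdcbabebd'
  #30 SA[30]=28  'ddacdcbabebd'
  #31 SA[31]=19  'ddcdbecedddacdcbabebd'
  #32 SA[32]=27  'dddacdcbabebd'
  #33 SA[33]=16  'eabddcdbecedddacdcbabebd'
  #34 SA[34]=5  'ebbaaebdccaeabddcdbecedddacdcbabebd'
  #35 SA[35]=37  'ebd'
  #36 SA[36]=10  'ebdccaeabddcdbecedddacdcbabebd'
  #37 SA[37]=2  'eccebbaaebdccaeabddcdbecedddacdcbabebd'
  #38 SA[38]=24  'ecedddacdcbabebd'
  #39 SA[39]=26  'edddacdcbabebd'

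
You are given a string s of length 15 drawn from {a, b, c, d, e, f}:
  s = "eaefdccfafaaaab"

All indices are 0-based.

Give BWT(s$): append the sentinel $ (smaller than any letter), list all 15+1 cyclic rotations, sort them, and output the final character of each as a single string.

rank  rotation          last
    0  $eaefdccfafaaaab  b
    1  aaaab$eaefdccfaf  f
    2  aaab$eaefdccfafa  a
    3  aab$eaefdccfafaa  a
    4  ab$eaefdccfafaaa  a
    5  aefdccfafaaaab$e  e
    6  afaaaab$eaefdccf  f
    7  b$eaefdccfafaaaa  a
    8  ccfafaaaab$eaefd  d
    9  cfafaaaab$eaefdc  c
   10  dccfafaaaab$eaef  f
   11  eaefdccfafaaaab$  $
   12  efdccfafaaaab$ea  a
   13  faaaab$eaefdccfa  a
   14  fafaaaab$eaefdcc  c
   15  fdccfafaaaab$eae  e

bfaaaefadcf$aace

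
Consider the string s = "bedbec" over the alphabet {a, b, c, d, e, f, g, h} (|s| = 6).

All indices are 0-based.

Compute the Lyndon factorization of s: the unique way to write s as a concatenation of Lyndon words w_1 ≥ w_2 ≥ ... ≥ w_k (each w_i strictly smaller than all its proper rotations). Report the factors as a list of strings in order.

emit factor 1: 'bed' (i=0, period=3)
emit factor 2: 'bec' (i=3, period=3)

["bed", "bec"]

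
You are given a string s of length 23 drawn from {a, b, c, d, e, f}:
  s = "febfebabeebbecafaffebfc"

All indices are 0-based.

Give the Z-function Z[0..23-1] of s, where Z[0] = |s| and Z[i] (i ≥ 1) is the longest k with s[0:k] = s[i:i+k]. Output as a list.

Z[0]=23
i=1: outside box; Z[1]=0
i=2: outside box; Z[2]=0
i=3: outside box; Z[3]=3 grow→box=[3,6)
i=4: min(r-i=2, Z[1]=0)=0; Z[4]=0
i=5: min(r-i=1, Z[2]=0)=0; Z[5]=0
i=6: outside box; Z[6]=0
i=7: outside box; Z[7]=0
i=8: outside box; Z[8]=0
i=9: outside box; Z[9]=0
i=10: outside box; Z[10]=0
i=11: outside box; Z[11]=0
i=12: outside box; Z[12]=0
i=13: outside box; Z[13]=0
i=14: outside box; Z[14]=0
i=15: outside box; Z[15]=1 grow→box=[15,16)
i=16: outside box; Z[16]=0
i=17: outside box; Z[17]=1 grow→box=[17,18)
i=18: outside box; Z[18]=4 grow→box=[18,22)
i=19: min(r-i=3, Z[1]=0)=0; Z[19]=0
i=20: min(r-i=2, Z[2]=0)=0; Z[20]=0
i=21: min(r-i=1, Z[3]=3)=1; Z[21]=1
i=22: outside box; Z[22]=0

[23, 0, 0, 3, 0, 0, 0, 0, 0, 0, 0, 0, 0, 0, 0, 1, 0, 1, 4, 0, 0, 1, 0]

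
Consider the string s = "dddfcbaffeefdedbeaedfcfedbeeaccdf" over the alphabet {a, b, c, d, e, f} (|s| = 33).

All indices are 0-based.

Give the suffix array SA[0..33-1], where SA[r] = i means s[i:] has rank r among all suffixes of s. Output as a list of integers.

[28, 17, 6, 5, 15, 25, 4, 29, 30, 21, 14, 24, 0, 1, 12, 31, 2, 19, 27, 16, 13, 23, 18, 26, 9, 10, 32, 3, 20, 11, 22, 8, 7]

sorted suffixes:
  #0 SA[0]=28  'accdf'
  #1 SA[1]=17  'aedfcfedbeeaccdf'
  #2 SA[2]=6  'affeefdedbeaedfcfedbeeaccdf'
  #3 SA[3]=5  'baffeefdedbeaedfcfedbeeaccdf'
  #4 SA[4]=15  'beaedfcfedbeeaccdf'
  #5 SA[5]=25  'beeaccdf'
  #6 SA[6]=4  'cbaffeefdedbeaedfcfedbeeaccdf'
  #7 SA[7]=29  'ccdf'
  #8 SA[8]=30  'cdf'
  #9 SA[9]=21  'cfedbeeaccdf'
  #10 SA[10]=14  'dbeaedfcfedbeeaccdf'
  #11 SA[11]=24  'dbeeaccdf'
  #12 SA[12]=0  'dddfcbaffeefdedbeaedfcfedbeeaccdf'
  #13 SA[13]=1  'ddfcbaffeefdedbeaedfcfedbeeaccdf'
  #14 SA[14]=12  'dedbeaedfcfedbeeaccdf'
  #15 SA[15]=31  'df'
  #16 SA[16]=2  'dfcbaffeefdedbeaedfcfedbeeaccdf'
  #17 SA[17]=19  'dfcfedbeeaccdf'
  #18 SA[18]=27  'eaccdf'
  #19 SA[19]=16  'eaedfcfedbeeaccdf'
  #20 SA[20]=13  'edbeaedfcfedbeeaccdf'
  #21 SA[21]=23  'edbeeaccdf'
  #22 SA[22]=18  'edfcfedbeeaccdf'
  #23 SA[23]=26  'eeaccdf'
  #24 SA[24]=9  'eefdedbeaedfcfedbeeaccdf'
  #25 SA[25]=10  'efdedbeaedfcfedbeeaccdf'
  #26 SA[26]=32  'f'
  #27 SA[27]=3  'fcbaffeefdedbeaedfcfedbeeaccdf'
  #28 SA[28]=20  'fcfedbeeaccdf'
  #29 SA[29]=11  'fdedbeaedfcfedbeeaccdf'
  #30 SA[30]=22  'fedbeeaccdf'
  #31 SA[31]=8  'feefdedbeaedfcfedbeeaccdf'
  #32 SA[32]=7  'ffeefdedbeaedfcfedbeeaccdf'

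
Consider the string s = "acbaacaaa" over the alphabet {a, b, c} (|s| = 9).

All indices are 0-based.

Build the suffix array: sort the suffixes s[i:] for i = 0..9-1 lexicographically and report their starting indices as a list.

[8, 7, 6, 3, 4, 0, 2, 5, 1]

rank→(start, suffix):
  0 → (8, 'a')
  1 → (7, 'aa')
  2 → (6, 'aaa')
  3 → (3, 'aacaaa')
  4 → (4, 'acaaa')
  5 → (0, 'acbaacaaa')
  6 → (2, 'baacaaa')
  7 → (5, 'caaa')
  8 → (1, 'cbaacaaa')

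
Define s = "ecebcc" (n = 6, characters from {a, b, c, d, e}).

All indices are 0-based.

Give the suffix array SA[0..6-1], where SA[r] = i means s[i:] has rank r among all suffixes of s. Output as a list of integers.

[3, 5, 4, 1, 2, 0]

rank→(start, suffix):
  0 → (3, 'bcc')
  1 → (5, 'c')
  2 → (4, 'cc')
  3 → (1, 'cebcc')
  4 → (2, 'ebcc')
  5 → (0, 'ecebcc')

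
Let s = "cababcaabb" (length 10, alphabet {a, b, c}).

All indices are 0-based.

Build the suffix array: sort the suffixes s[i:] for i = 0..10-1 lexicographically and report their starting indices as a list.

rank→(start, suffix):
  0 → (6, 'aabb')
  1 → (1, 'ababcaabb')
  2 → (7, 'abb')
  3 → (3, 'abcaabb')
  4 → (9, 'b')
  5 → (2, 'babcaabb')
  6 → (8, 'bb')
  7 → (4, 'bcaabb')
  8 → (5, 'caabb')
  9 → (0, 'cababcaabb')

[6, 1, 7, 3, 9, 2, 8, 4, 5, 0]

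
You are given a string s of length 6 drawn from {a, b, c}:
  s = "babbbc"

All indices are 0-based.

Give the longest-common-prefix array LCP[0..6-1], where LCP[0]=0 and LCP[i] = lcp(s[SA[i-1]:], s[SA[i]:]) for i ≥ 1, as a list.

rank→(start, suffix):
  0 → (1, 'abbbc')
  1 → (0, 'babbbc')
  2 → (2, 'bbbc')
  3 → (3, 'bbc')
  4 → (4, 'bc')
  5 → (5, 'c')

SA = [1, 0, 2, 3, 4, 5]
[i] adj suffixes → lcp
  [1] 1/0 → 0 ('')
  [2] 0/2 → 1 ('b')
  [3] 2/3 → 2 ('bb')
  [4] 3/4 → 1 ('b')
  [5] 4/5 → 0 ('')

[0, 0, 1, 2, 1, 0]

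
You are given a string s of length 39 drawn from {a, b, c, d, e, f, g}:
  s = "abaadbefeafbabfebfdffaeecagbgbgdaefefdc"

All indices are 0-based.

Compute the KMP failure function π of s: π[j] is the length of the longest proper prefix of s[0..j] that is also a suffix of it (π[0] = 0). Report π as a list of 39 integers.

[0, 0, 1, 1, 0, 0, 0, 0, 0, 1, 0, 0, 1, 2, 0, 0, 0, 0, 0, 0, 0, 1, 0, 0, 0, 1, 0, 0, 0, 0, 0, 0, 1, 0, 0, 0, 0, 0, 0]

π[0] = 0
j=1 s[j]='b': π[1]=0 (border '')
j=2 s[j]='a': π[2]=1 (border 'a')
j=3 s[j]='a': k: 1→0; π[3]=1 (border 'a')
j=4 s[j]='d': k: 1→0; π[4]=0 (border '')
j=5 s[j]='b': π[5]=0 (border '')
j=6 s[j]='e': π[6]=0 (border '')
j=7 s[j]='f': π[7]=0 (border '')
j=8 s[j]='e': π[8]=0 (border '')
j=9 s[j]='a': π[9]=1 (border 'a')
j=10 s[j]='f': k: 1→0; π[10]=0 (border '')
j=11 s[j]='b': π[11]=0 (border '')
j=12 s[j]='a': π[12]=1 (border 'a')
j=13 s[j]='b': π[13]=2 (border 'ab')
j=14 s[j]='f': k: 2→0; π[14]=0 (border '')
j=15 s[j]='e': π[15]=0 (border '')
j=16 s[j]='b': π[16]=0 (border '')
j=17 s[j]='f': π[17]=0 (border '')
j=18 s[j]='d': π[18]=0 (border '')
j=19 s[j]='f': π[19]=0 (border '')
j=20 s[j]='f': π[20]=0 (border '')
j=21 s[j]='a': π[21]=1 (border 'a')
j=22 s[j]='e': k: 1→0; π[22]=0 (border '')
j=23 s[j]='e': π[23]=0 (border '')
j=24 s[j]='c': π[24]=0 (border '')
j=25 s[j]='a': π[25]=1 (border 'a')
j=26 s[j]='g': k: 1→0; π[26]=0 (border '')
j=27 s[j]='b': π[27]=0 (border '')
j=28 s[j]='g': π[28]=0 (border '')
j=29 s[j]='b': π[29]=0 (border '')
j=30 s[j]='g': π[30]=0 (border '')
j=31 s[j]='d': π[31]=0 (border '')
j=32 s[j]='a': π[32]=1 (border 'a')
j=33 s[j]='e': k: 1→0; π[33]=0 (border '')
j=34 s[j]='f': π[34]=0 (border '')
j=35 s[j]='e': π[35]=0 (border '')
j=36 s[j]='f': π[36]=0 (border '')
j=37 s[j]='d': π[37]=0 (border '')
j=38 s[j]='c': π[38]=0 (border '')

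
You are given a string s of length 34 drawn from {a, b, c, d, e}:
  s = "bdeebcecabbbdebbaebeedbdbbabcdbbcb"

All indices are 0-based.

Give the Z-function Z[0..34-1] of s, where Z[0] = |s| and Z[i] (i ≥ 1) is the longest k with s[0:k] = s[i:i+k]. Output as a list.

Z[0]=34
i=1: fresh scan; Z[1]=0
i=2: fresh scan; Z[2]=0
i=3: fresh scan; Z[3]=0
i=4: fresh scan; Z[4]=1 extend→box=[4,5)
i=5: fresh scan; Z[5]=0
i=6: fresh scan; Z[6]=0
i=7: fresh scan; Z[7]=0
i=8: fresh scan; Z[8]=0
i=9: fresh scan; Z[9]=1 extend→box=[9,10)
i=10: fresh scan; Z[10]=1 extend→box=[10,11)
i=11: fresh scan; Z[11]=3 extend→box=[11,14)
i=12: min(r-i=2, Z[1]=0)=0; Z[12]=0
i=13: min(r-i=1, Z[2]=0)=0; Z[13]=0
i=14: fresh scan; Z[14]=1 extend→box=[14,15)
i=15: fresh scan; Z[15]=1 extend→box=[15,16)
i=16: fresh scan; Z[16]=0
i=17: fresh scan; Z[17]=0
i=18: fresh scan; Z[18]=1 extend→box=[18,19)
i=19: fresh scan; Z[19]=0
i=20: fresh scan; Z[20]=0
i=21: fresh scan; Z[21]=0
i=22: fresh scan; Z[22]=2 extend→box=[22,24)
i=23: min(r-i=1, Z[1]=0)=0; Z[23]=0
i=24: fresh scan; Z[24]=1 extend→box=[24,25)
i=25: fresh scan; Z[25]=1 extend→box=[25,26)
i=26: fresh scan; Z[26]=0
i=27: fresh scan; Z[27]=1 extend→box=[27,28)
i=28: fresh scan; Z[28]=0
i=29: fresh scan; Z[29]=0
i=30: fresh scan; Z[30]=1 extend→box=[30,31)
i=31: fresh scan; Z[31]=1 extend→box=[31,32)
i=32: fresh scan; Z[32]=0
i=33: fresh scan; Z[33]=1 extend→box=[33,34)

[34, 0, 0, 0, 1, 0, 0, 0, 0, 1, 1, 3, 0, 0, 1, 1, 0, 0, 1, 0, 0, 0, 2, 0, 1, 1, 0, 1, 0, 0, 1, 1, 0, 1]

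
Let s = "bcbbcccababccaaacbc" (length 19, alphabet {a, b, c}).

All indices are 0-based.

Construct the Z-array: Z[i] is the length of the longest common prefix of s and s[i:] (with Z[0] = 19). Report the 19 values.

Z[0]=19
i=1: outside box; Z[1]=0
i=2: outside box; Z[2]=1 extend→box=[2,3)
i=3: outside box; Z[3]=2 extend→box=[3,5)
i=4: min(r-i=1, Z[1]=0)=0; Z[4]=0
i=5: outside box; Z[5]=0
i=6: outside box; Z[6]=0
i=7: outside box; Z[7]=0
i=8: outside box; Z[8]=1 extend→box=[8,9)
i=9: outside box; Z[9]=0
i=10: outside box; Z[10]=2 extend→box=[10,12)
i=11: min(r-i=1, Z[1]=0)=0; Z[11]=0
i=12: outside box; Z[12]=0
i=13: outside box; Z[13]=0
i=14: outside box; Z[14]=0
i=15: outside box; Z[15]=0
i=16: outside box; Z[16]=0
i=17: outside box; Z[17]=2 extend→box=[17,19)
i=18: min(r-i=1, Z[1]=0)=0; Z[18]=0

[19, 0, 1, 2, 0, 0, 0, 0, 1, 0, 2, 0, 0, 0, 0, 0, 0, 2, 0]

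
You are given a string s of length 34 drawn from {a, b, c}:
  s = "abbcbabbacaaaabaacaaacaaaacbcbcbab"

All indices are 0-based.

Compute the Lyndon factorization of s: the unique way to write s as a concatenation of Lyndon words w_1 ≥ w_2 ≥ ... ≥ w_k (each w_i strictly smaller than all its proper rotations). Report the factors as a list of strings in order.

["abbcb", "abbac", "aaaabaacaaacaaaacbcbcbab"]

emit factor 1: 'abbcb' (i=0, period=5)
emit factor 2: 'abbac' (i=5, period=5)
emit factor 3: 'aaaabaacaaacaaaacbcbcbab' (i=10, period=24)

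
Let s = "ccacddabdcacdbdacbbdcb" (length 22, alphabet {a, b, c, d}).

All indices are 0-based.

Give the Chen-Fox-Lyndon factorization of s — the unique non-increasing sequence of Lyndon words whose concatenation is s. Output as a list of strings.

emit factor 1: 'c' (i=0, period=1)
emit factor 2: 'c' (i=1, period=1)
emit factor 3: 'acdd' (i=2, period=4)
emit factor 4: 'abdcacdbdacbbdcb' (i=6, period=16)

["c", "c", "acdd", "abdcacdbdacbbdcb"]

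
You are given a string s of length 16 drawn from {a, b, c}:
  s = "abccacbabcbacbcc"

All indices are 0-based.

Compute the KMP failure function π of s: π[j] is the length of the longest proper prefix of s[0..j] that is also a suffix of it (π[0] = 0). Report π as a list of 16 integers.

[0, 0, 0, 0, 1, 0, 0, 1, 2, 3, 0, 1, 0, 0, 0, 0]

π[0] = 0
j=1 s[j]='b': π[1]=0 (border '')
j=2 s[j]='c': π[2]=0 (border '')
j=3 s[j]='c': π[3]=0 (border '')
j=4 s[j]='a': π[4]=1 (border 'a')
j=5 s[j]='c': k: 1→0; π[5]=0 (border '')
j=6 s[j]='b': π[6]=0 (border '')
j=7 s[j]='a': π[7]=1 (border 'a')
j=8 s[j]='b': π[8]=2 (border 'ab')
j=9 s[j]='c': π[9]=3 (border 'abc')
j=10 s[j]='b': k: 3→0; π[10]=0 (border '')
j=11 s[j]='a': π[11]=1 (border 'a')
j=12 s[j]='c': k: 1→0; π[12]=0 (border '')
j=13 s[j]='b': π[13]=0 (border '')
j=14 s[j]='c': π[14]=0 (border '')
j=15 s[j]='c': π[15]=0 (border '')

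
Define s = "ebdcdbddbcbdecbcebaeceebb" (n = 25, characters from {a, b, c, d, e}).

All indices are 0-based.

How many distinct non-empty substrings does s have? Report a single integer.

rank | idx | suffix
   0 |  18 | aeceebb
   1 |  24 | b
   2 |  17 | baeceebb
   3 |  23 | bb
   4 |   8 | bcbdecbcebaeceebb
   5 |  14 | bcebaeceebb
   6 |   1 | bdcdbddbcbdecbcebaeceebb
   7 |   5 | bddbcbdecbcebaeceebb
   8 |  10 | bdecbcebaeceebb
   9 |  13 | cbcebaeceebb
  10 |   9 | cbdecbcebaeceebb
  11 |   3 | cdbddbcbdecbcebaeceebb
  12 |  15 | cebaeceebb
  13 |  20 | ceebb
  14 |   7 | dbcbdecbcebaeceebb
  15 |   4 | dbddbcbdecbcebaeceebb
  16 |   2 | dcdbddbcbdecbcebaeceebb
  17 |   6 | ddbcbdecbcebaeceebb
  18 |  11 | decbcebaeceebb
  19 |  16 | ebaeceebb
  20 |  22 | ebb
  21 |   0 | ebdcdbddbcbdecbcebaeceebb
  22 |  12 | ecbcebaeceebb
  23 |  19 | eceebb
  24 |  21 | eebb

SA = [18, 24, 17, 23, 8, 14, 1, 5, 10, 13, 9, 3, 15, 20, 7, 4, 2, 6, 11, 16, 22, 0, 12, 19, 21]
[i] adj suffixes → lcp
  [1] 18/24 → 0 ('')
  [2] 24/17 → 1 ('b')
  [3] 17/23 → 1 ('b')
  [4] 23/8 → 1 ('b')
  [5] 8/14 → 2 ('bc')
  [6] 14/1 → 1 ('b')
  [7] 1/5 → 2 ('bd')
  [8] 5/10 → 2 ('bd')
  [9] 10/13 → 0 ('')
  [10] 13/9 → 2 ('cb')
  [11] 9/3 → 1 ('c')
  [12] 3/15 → 1 ('c')
  [13] 15/20 → 2 ('ce')
  [14] 20/7 → 0 ('')
  [15] 7/4 → 2 ('db')
  [16] 4/2 → 1 ('d')
  [17] 2/6 → 1 ('d')
  [18] 6/11 → 1 ('d')
  [19] 11/16 → 0 ('')
  [20] 16/22 → 2 ('eb')
  [21] 22/0 → 2 ('eb')
  [22] 0/12 → 1 ('e')
  [23] 12/19 → 2 ('ec')
  [24] 19/21 → 1 ('e')

n(n+1)/2 = 25·26/2 = 325
Σ LCP = 0 + 0 + 1 + 1 + 1 + 2 + 1 + 2 + 2 + 0 + 2 + 1 + 1 + 2 + 0 + 2 + 1 + 1 + 1 + 0 + 2 + 2 + 1 + 2 + 1 = 29
distinct = 325 − 29 = 296

296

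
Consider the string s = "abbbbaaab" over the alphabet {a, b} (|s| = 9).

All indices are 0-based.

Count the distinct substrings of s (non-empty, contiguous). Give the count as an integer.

33

rank→(start, suffix):
  0 → (5, 'aaab')
  1 → (6, 'aab')
  2 → (7, 'ab')
  3 → (0, 'abbbbaaab')
  4 → (8, 'b')
  5 → (4, 'baaab')
  6 → (3, 'bbaaab')
  7 → (2, 'bbbaaab')
  8 → (1, 'bbbbaaab')

SA = [5, 6, 7, 0, 8, 4, 3, 2, 1]
i: (SA[i-1],SA[i]) lcp shared
  1: (5,6) 2 'aa'
  2: (6,7) 1 'a'
  3: (7,0) 2 'ab'
  4: (0,8) 0 ''
  5: (8,4) 1 'b'
  6: (4,3) 1 'b'
  7: (3,2) 2 'bb'
  8: (2,1) 3 'bbb'

n(n+1)/2 = 9·10/2 = 45
Σ LCP = 0 + 2 + 1 + 2 + 0 + 1 + 1 + 2 + 3 = 12
distinct = 45 − 12 = 33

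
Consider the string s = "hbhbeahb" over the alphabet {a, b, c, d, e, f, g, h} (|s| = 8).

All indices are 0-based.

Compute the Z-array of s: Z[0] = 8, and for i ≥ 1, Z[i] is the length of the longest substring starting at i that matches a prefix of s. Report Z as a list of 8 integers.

[8, 0, 2, 0, 0, 0, 2, 0]

Z[0]=8
i=1: outside box; Z[1]=0
i=2: outside box; Z[2]=2 scan→box=[2,4)
i=3: min(r-i=1, Z[1]=0)=0; Z[3]=0
i=4: outside box; Z[4]=0
i=5: outside box; Z[5]=0
i=6: outside box; Z[6]=2 scan→box=[6,8)
i=7: min(r-i=1, Z[1]=0)=0; Z[7]=0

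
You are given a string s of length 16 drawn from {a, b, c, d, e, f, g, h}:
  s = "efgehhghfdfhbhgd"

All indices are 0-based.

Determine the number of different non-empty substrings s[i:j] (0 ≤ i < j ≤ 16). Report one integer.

rank | idx | suffix
   0 |  12 | bhgd
   1 |  15 | d
   2 |   9 | dfhbhgd
   3 |   0 | efgehhghfdfhbhgd
   4 |   3 | ehhghfdfhbhgd
   5 |   8 | fdfhbhgd
   6 |   1 | fgehhghfdfhbhgd
   7 |  10 | fhbhgd
   8 |  14 | gd
   9 |   2 | gehhghfdfhbhgd
  10 |   6 | ghfdfhbhgd
  11 |  11 | hbhgd
  12 |   7 | hfdfhbhgd
  13 |  13 | hgd
  14 |   5 | hghfdfhbhgd
  15 |   4 | hhghfdfhbhgd

SA = [12, 15, 9, 0, 3, 8, 1, 10, 14, 2, 6, 11, 7, 13, 5, 4]
rank  pair      lcp
   1  s[12:],s[15:]  0  ''
   2  s[15:],s[9:]  1  'd'
   3  s[9:],s[0:]  0  ''
   4  s[0:],s[3:]  1  'e'
   5  s[3:],s[8:]  0  ''
   6  s[8:],s[1:]  1  'f'
   7  s[1:],s[10:]  1  'f'
   8  s[10:],s[14:]  0  ''
   9  s[14:],s[2:]  1  'g'
  10  s[2:],s[6:]  1  'g'
  11  s[6:],s[11:]  0  ''
  12  s[11:],s[7:]  1  'h'
  13  s[7:],s[13:]  1  'h'
  14  s[13:],s[5:]  2  'hg'
  15  s[5:],s[4:]  1  'h'

n(n+1)/2 = 16·17/2 = 136
Σ LCP = 0 + 0 + 1 + 0 + 1 + 0 + 1 + 1 + 0 + 1 + 1 + 0 + 1 + 1 + 2 + 1 = 11
distinct = 136 − 11 = 125

125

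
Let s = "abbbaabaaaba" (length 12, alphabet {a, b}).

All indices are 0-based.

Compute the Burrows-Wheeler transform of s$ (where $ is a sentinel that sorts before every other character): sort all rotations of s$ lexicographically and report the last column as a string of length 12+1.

abbabaa$aabba

rank  rotation       last
    0  $abbbaabaaaba  a
    1  a$abbbaabaaab  b
    2  aaaba$abbbaab  b
    3  aaba$abbbaaba  a
    4  aabaaaba$abbb  b
    5  aba$abbbaabaa  a
    6  abaaaba$abbba  a
    7  abbbaabaaaba$  $
    8  ba$abbbaabaaa  a
    9  baaaba$abbbaa  a
   10  baabaaaba$abb  b
   11  bbaabaaaba$ab  b
   12  bbbaabaaaba$a  a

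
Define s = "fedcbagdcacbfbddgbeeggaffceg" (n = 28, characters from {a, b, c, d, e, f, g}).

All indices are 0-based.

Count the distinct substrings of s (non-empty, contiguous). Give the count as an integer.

rank | idx | suffix
   0 |   9 | acbfbddgbeeggaffceg
   1 |  22 | affceg
   2 |   5 | agdcacbfbddgbeeggaffceg
   3 |   4 | bagdcacbfbddgbeeggaffceg
   4 |  13 | bddgbeeggaffceg
   5 |  17 | beeggaffceg
   6 |  11 | bfbddgbeeggaffceg
   7 |   8 | cacbfbddgbeeggaffceg
   8 |   3 | cbagdcacbfbddgbeeggaffceg
   9 |  10 | cbfbddgbeeggaffceg
  10 |  25 | ceg
  11 |   7 | dcacbfbddgbeeggaffceg
  12 |   2 | dcbagdcacbfbddgbeeggaffceg
  13 |  14 | ddgbeeggaffceg
  14 |  15 | dgbeeggaffceg
  15 |   1 | edcbagdcacbfbddgbeeggaffceg
  16 |  18 | eeggaffceg
  17 |  26 | eg
  18 |  19 | eggaffceg
  19 |  12 | fbddgbeeggaffceg
  20 |  24 | fceg
  21 |   0 | fedcbagdcacbfbddgbeeggaffceg
  22 |  23 | ffceg
  23 |  27 | g
  24 |  21 | gaffceg
  25 |  16 | gbeeggaffceg
  26 |   6 | gdcacbfbddgbeeggaffceg
  27 |  20 | ggaffceg

SA = [9, 22, 5, 4, 13, 17, 11, 8, 3, 10, 25, 7, 2, 14, 15, 1, 18, 26, 19, 12, 24, 0, 23, 27, 21, 16, 6, 20]
[i] adj suffixes → lcp
  [1] 9/22 → 1 ('a')
  [2] 22/5 → 1 ('a')
  [3] 5/4 → 0 ('')
  [4] 4/13 → 1 ('b')
  [5] 13/17 → 1 ('b')
  [6] 17/11 → 1 ('b')
  [7] 11/8 → 0 ('')
  [8] 8/3 → 1 ('c')
  [9] 3/10 → 2 ('cb')
  [10] 10/25 → 1 ('c')
  [11] 25/7 → 0 ('')
  [12] 7/2 → 2 ('dc')
  [13] 2/14 → 1 ('d')
  [14] 14/15 → 1 ('d')
  [15] 15/1 → 0 ('')
  [16] 1/18 → 1 ('e')
  [17] 18/26 → 1 ('e')
  [18] 26/19 → 2 ('eg')
  [19] 19/12 → 0 ('')
  [20] 12/24 → 1 ('f')
  [21] 24/0 → 1 ('f')
  [22] 0/23 → 1 ('f')
  [23] 23/27 → 0 ('')
  [24] 27/21 → 1 ('g')
  [25] 21/16 → 1 ('g')
  [26] 16/6 → 1 ('g')
  [27] 6/20 → 1 ('g')

n(n+1)/2 = 28·29/2 = 406
Σ LCP = 0 + 1 + 1 + 0 + 1 + 1 + 1 + 0 + 1 + 2 + 1 + 0 + 2 + 1 + 1 + 0 + 1 + 1 + 2 + 0 + 1 + 1 + 1 + 0 + 1 + 1 + 1 + 1 = 24
distinct = 406 − 24 = 382

382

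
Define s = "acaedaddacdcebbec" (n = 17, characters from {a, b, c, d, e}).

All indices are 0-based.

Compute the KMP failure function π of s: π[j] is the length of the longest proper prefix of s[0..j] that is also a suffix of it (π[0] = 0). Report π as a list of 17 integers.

π[0] = 0
j=1 s[j]='c': π[1]=0 (border '')
j=2 s[j]='a': π[2]=1 (border 'a')
j=3 s[j]='e': k: 1→0; π[3]=0 (border '')
j=4 s[j]='d': π[4]=0 (border '')
j=5 s[j]='a': π[5]=1 (border 'a')
j=6 s[j]='d': k: 1→0; π[6]=0 (border '')
j=7 s[j]='d': π[7]=0 (border '')
j=8 s[j]='a': π[8]=1 (border 'a')
j=9 s[j]='c': π[9]=2 (border 'ac')
j=10 s[j]='d': k: 2→0; π[10]=0 (border '')
j=11 s[j]='c': π[11]=0 (border '')
j=12 s[j]='e': π[12]=0 (border '')
j=13 s[j]='b': π[13]=0 (border '')
j=14 s[j]='b': π[14]=0 (border '')
j=15 s[j]='e': π[15]=0 (border '')
j=16 s[j]='c': π[16]=0 (border '')

[0, 0, 1, 0, 0, 1, 0, 0, 1, 2, 0, 0, 0, 0, 0, 0, 0]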